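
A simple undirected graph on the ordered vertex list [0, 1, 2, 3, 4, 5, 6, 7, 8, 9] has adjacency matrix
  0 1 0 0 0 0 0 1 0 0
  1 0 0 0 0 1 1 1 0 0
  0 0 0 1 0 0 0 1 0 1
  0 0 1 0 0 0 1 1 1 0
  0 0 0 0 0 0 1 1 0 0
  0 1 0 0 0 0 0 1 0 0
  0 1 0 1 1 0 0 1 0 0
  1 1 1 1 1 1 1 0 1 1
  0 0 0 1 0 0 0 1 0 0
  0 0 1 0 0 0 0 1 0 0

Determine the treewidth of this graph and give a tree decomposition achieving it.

Treewidth 2.
One optimal decomposition is:
Bags: B1 = {3, 6, 7}  B2 = {3, 7, 8}  B3 = {1, 6, 7}  B4 = {2, 3, 7}  B5 = {4, 6, 7}  B6 = {2, 7, 9}  B7 = {1, 5, 7}  B8 = {0, 1, 7}
Tree: B1–B2, B1–B3, B2–B4, B1–B5, B4–B6, B3–B7, B3–B8

Every bag has size at most 3, so the width is 3 − 1 = 2 and tw(G) ≤ 2. For the lower bound, the 3 vertices {0, 1, 7} are pairwise adjacent, and any tree decomposition puts a clique entirely inside one bag — forcing width ≥ 2. The upper and lower bounds meet at 2, so that is the treewidth.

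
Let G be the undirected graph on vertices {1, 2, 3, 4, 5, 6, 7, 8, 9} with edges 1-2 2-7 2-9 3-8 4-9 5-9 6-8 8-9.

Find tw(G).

A width-1 tree decomposition is:
Bags: B1 = {1, 2}  B2 = {2, 9}  B3 = {8, 9}  B4 = {6, 8}  B5 = {2, 7}  B6 = {4, 9}  B7 = {5, 9}  B8 = {3, 8}
Tree: B1–B2, B2–B3, B3–B4, B2–B5, B2–B6, B2–B7, B4–B8
Each bag holds 2 vertices, so the decomposition has width 1, which upper-bounds the treewidth. Since G has at least one edge (e.g. 1–2), it is not an edgeless graph, so tw(G) ≥ 1. Combining the bounds, tw(G) = 1.

1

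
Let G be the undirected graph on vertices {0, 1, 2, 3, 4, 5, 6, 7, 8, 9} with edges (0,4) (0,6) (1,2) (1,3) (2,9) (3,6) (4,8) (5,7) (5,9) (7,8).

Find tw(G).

A width-2 tree decomposition is:
Bags: B1 = {0, 3, 6}  B2 = {0, 1, 3}  B3 = {0, 1, 2}  B4 = {0, 2, 9}  B5 = {0, 5, 9}  B6 = {0, 5, 7}  B7 = {0, 7, 8}  B8 = {0, 4, 8}
Tree: B1–B2, B2–B3, B3–B4, B4–B5, B5–B6, B6–B7, B7–B8
Each bag holds 3 vertices, so the decomposition has width 2, which upper-bounds the treewidth. For the lower bound, G contains the cycle 0–6–3–1–2–9–5–7–8–4–0, so G is not a forest; only forests have treewidth ≤ 1, hence tw(G) ≥ 2. Hence tw(G) = 2 exactly.

2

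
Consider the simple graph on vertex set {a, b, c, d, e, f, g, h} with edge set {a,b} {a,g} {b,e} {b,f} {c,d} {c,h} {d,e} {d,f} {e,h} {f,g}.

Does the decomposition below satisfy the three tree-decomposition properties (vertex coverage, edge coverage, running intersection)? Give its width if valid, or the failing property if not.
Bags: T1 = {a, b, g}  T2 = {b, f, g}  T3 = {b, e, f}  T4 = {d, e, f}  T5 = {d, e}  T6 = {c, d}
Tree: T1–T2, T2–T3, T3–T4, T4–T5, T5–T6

A tree decomposition must satisfy three properties: every vertex lies in some bag; for every edge, both endpoints lie together in some bag; and for every vertex, the bags containing it form a connected subtree. Here vertex h appears in no bag, so the decomposition is invalid.

No — vertex h appears in no bag.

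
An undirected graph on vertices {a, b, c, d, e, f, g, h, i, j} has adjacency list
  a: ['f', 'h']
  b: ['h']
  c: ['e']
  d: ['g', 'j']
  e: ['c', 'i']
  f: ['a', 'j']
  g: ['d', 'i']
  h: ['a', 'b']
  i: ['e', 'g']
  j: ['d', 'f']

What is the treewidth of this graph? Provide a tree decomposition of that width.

Each bag holds 2 vertices, so the decomposition has width 1, which upper-bounds the treewidth. Since G has at least one edge (e.g. c–e), it is not an edgeless graph, so tw(G) ≥ 1. Therefore the treewidth is 1.

Treewidth 1.
One optimal decomposition is:
Bags: B1 = {c, e}  B2 = {e, i}  B3 = {g, i}  B4 = {d, g}  B5 = {d, j}  B6 = {f, j}  B7 = {a, f}  B8 = {a, h}  B9 = {b, h}
Tree: B1–B2, B2–B3, B3–B4, B4–B5, B5–B6, B6–B7, B7–B8, B8–B9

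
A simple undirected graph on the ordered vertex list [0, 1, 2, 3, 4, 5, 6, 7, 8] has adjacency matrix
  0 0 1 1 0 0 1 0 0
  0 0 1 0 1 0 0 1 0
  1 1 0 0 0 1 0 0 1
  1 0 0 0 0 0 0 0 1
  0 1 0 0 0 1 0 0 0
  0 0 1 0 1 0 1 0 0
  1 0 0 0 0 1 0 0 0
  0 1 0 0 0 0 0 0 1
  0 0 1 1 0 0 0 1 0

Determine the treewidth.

A width-3 tree decomposition is:
Bags: B1 = {0, 3, 5, 6}  B2 = {0, 2, 3, 5}  B3 = {2, 3, 5, 8}  B4 = {2, 4, 5, 8}  B5 = {1, 2, 4, 8}  B6 = {1, 4, 7, 8}
Tree: B1–B2, B2–B3, B3–B4, B4–B5, B5–B6
Each bag holds 4 vertices, so the decomposition has width 3, which upper-bounds the treewidth. For the lower bound: the 4 vertex sets {0,3,6}, {5}, {2}, {1,4,7,8} are disjoint, each induces a connected subgraph, and every pair is joined by at least one edge of G. Contracting each set to a single vertex therefore yields K_{4} as a minor, and since treewidth is minor-monotone, tw(G) ≥ tw(K_{4}) = 3. Hence tw(G) = 3 exactly.

3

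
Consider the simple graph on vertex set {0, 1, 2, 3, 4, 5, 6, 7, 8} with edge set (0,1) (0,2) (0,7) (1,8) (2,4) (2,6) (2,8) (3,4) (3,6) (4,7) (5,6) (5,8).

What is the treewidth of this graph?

3

A width-3 tree decomposition is:
Bags: B1 = {3, 4, 5, 6}  B2 = {2, 4, 5, 6}  B3 = {2, 4, 5, 8}  B4 = {2, 4, 7, 8}  B5 = {0, 2, 7, 8}  B6 = {0, 1, 7, 8}
Tree: B1–B2, B2–B3, B3–B4, B4–B5, B5–B6
Each bag holds 4 vertices, so the decomposition has width 3, which upper-bounds the treewidth. For the lower bound: the 4 vertex sets {3,5,6}, {4}, {2}, {0,1,7,8} are disjoint, each induces a connected subgraph, and every pair is joined by at least one edge of G. Contracting each set to a single vertex therefore yields K_{4} as a minor, and since treewidth is minor-monotone, tw(G) ≥ tw(K_{4}) = 3. Combining the bounds, tw(G) = 3.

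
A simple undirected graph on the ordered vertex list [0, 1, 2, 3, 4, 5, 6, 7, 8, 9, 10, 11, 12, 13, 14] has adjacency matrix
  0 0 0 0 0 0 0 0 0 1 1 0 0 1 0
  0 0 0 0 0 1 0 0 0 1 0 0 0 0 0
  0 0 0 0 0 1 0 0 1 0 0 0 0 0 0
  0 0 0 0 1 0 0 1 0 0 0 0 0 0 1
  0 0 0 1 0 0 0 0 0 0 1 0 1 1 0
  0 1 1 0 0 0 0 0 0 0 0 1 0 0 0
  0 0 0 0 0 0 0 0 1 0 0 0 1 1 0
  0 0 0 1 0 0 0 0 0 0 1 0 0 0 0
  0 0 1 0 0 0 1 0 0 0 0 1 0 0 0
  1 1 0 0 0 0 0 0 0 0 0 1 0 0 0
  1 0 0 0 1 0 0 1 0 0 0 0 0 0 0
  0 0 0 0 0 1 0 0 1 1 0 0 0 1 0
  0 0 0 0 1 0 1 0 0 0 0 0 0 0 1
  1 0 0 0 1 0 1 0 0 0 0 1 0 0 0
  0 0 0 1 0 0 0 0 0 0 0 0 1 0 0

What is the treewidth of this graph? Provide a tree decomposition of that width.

The largest bag has 4 vertices, giving width 3; this decomposition certifies tw(G) ≤ 3. For the lower bound: the 4 vertex sets {1,2,5}, {9}, {11}, {0,6,8,13} are disjoint, each induces a connected subgraph, and every pair is joined by at least one edge of G. Contracting each set to a single vertex therefore yields K_{4} as a minor, and since treewidth is minor-monotone, tw(G) ≥ tw(K_{4}) = 3. Hence tw(G) = 3 exactly.

Treewidth 3.
One optimal decomposition is:
Bags: B1 = {1, 2, 5, 9}  B2 = {2, 5, 9, 11}  B3 = {2, 8, 9, 11}  B4 = {0, 8, 9, 11}  B5 = {0, 8, 11, 13}  B6 = {0, 6, 8, 13}  B7 = {0, 6, 10, 13}  B8 = {4, 6, 10, 13}  B9 = {4, 6, 10, 12}  B10 = {4, 7, 10, 12}  B11 = {3, 4, 7, 12}  B12 = {3, 7, 12, 14}
Tree: B1–B2, B2–B3, B3–B4, B4–B5, B5–B6, B6–B7, B7–B8, B8–B9, B9–B10, B10–B11, B11–B12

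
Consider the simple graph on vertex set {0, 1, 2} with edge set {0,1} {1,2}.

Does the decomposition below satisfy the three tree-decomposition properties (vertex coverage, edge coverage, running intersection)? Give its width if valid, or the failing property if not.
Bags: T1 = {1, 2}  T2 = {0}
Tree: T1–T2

No — edge (1,0) lies in no bag.

A tree decomposition must satisfy three properties: every vertex lies in some bag; for every edge, both endpoints lie together in some bag; and for every vertex, the bags containing it form a connected subtree. Here edge (1,0) lies in no bag, so the decomposition is invalid.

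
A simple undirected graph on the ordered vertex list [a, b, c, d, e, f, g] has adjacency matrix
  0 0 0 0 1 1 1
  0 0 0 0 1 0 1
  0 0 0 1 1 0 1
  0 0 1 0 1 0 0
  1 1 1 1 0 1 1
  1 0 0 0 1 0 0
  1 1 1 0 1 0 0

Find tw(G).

A width-2 tree decomposition is:
Bags: B1 = {a, e, f}  B2 = {a, e, g}  B3 = {c, e, g}  B4 = {b, e, g}  B5 = {c, d, e}
Tree: B1–B2, B2–B3, B2–B4, B3–B5
Every bag has size at most 3, so the width is 3 − 1 = 2 and tw(G) ≤ 2. For the lower bound, the 3 vertices {c, d, e} are pairwise adjacent, and any tree decomposition puts a clique entirely inside one bag — forcing width ≥ 2. Hence tw(G) = 2 exactly.

2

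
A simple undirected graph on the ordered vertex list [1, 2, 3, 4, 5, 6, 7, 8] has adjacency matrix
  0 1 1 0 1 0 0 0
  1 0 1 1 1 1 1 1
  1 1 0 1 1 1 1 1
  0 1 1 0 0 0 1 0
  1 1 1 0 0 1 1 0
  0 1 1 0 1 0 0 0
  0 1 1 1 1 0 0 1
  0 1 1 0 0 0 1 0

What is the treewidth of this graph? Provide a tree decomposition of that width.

The largest bag has 4 vertices, giving width 3; this decomposition certifies tw(G) ≤ 3. For the lower bound, the 4 vertices {2, 3, 7, 8} are pairwise adjacent, and any tree decomposition puts a clique entirely inside one bag — forcing width ≥ 3. Hence tw(G) = 3 exactly.

Treewidth 3.
One optimal decomposition is:
Bags: B1 = {2, 3, 4, 7}  B2 = {2, 3, 7, 8}  B3 = {2, 3, 5, 7}  B4 = {1, 2, 3, 5}  B5 = {2, 3, 5, 6}
Tree: B1–B2, B2–B3, B3–B4, B3–B5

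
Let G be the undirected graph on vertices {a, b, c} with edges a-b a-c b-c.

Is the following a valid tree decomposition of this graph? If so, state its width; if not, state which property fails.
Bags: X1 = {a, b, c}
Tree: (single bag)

Checking the three conditions: (i) the bags cover all of {a, b, c}; (ii) for each edge, some bag contains both endpoints; (iii) the bags containing any fixed vertex form a subtree. All hold, so the decomposition is valid with width 3 − 1 = 2.

Yes; width 2.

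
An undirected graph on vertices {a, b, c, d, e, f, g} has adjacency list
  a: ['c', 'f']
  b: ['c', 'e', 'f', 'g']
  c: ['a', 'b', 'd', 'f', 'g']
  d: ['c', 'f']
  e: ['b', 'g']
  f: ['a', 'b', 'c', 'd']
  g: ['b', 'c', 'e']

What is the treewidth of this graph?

A width-2 tree decomposition is:
Bags: B1 = {b, c, g}  B2 = {b, c, f}  B3 = {a, c, f}  B4 = {b, e, g}  B5 = {c, d, f}
Tree: B1–B2, B2–B3, B1–B4, B3–B5
Each bag holds 3 vertices, so the decomposition has width 2, which upper-bounds the treewidth. For the lower bound, the 3 vertices {b, e, g} are pairwise adjacent, and any tree decomposition puts a clique entirely inside one bag — forcing width ≥ 2. Combining the bounds, tw(G) = 2.

2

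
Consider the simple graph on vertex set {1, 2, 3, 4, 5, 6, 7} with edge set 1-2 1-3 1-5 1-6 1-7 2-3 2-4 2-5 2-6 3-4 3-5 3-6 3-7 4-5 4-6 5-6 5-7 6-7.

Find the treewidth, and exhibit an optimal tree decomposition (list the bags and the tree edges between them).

The largest bag has 5 vertices, giving width 4; this decomposition certifies tw(G) ≤ 4. On the other hand G contains the 5-clique {1, 2, 3, 5, 6}. A clique must lie in a single bag of any decomposition, so no decomposition can have width below 4. Hence tw(G) = 4 exactly.

Treewidth 4.
One optimal decomposition is:
Bags: B1 = {2, 3, 4, 5, 6}  B2 = {1, 2, 3, 5, 6}  B3 = {1, 3, 5, 6, 7}
Tree: B1–B2, B2–B3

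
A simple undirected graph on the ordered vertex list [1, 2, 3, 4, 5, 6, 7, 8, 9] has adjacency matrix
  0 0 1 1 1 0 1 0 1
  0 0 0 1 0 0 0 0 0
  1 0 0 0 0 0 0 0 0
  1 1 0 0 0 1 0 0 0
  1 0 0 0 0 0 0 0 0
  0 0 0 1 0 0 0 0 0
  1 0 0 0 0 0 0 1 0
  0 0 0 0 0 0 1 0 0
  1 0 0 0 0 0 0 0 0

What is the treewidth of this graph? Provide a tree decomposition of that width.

Treewidth 1.
One such decomposition:
Bags: B1 = {4, 6}  B2 = {1, 4}  B3 = {1, 9}  B4 = {1, 7}  B5 = {1, 3}  B6 = {7, 8}  B7 = {2, 4}  B8 = {1, 5}
Tree: B1–B2, B2–B3, B2–B4, B3–B5, B4–B6, B2–B7, B5–B8

Each bag holds 2 vertices, so the decomposition has width 1, which upper-bounds the treewidth. Since G has at least one edge (e.g. 4–6), it is not an edgeless graph, so tw(G) ≥ 1. Hence tw(G) = 1 exactly.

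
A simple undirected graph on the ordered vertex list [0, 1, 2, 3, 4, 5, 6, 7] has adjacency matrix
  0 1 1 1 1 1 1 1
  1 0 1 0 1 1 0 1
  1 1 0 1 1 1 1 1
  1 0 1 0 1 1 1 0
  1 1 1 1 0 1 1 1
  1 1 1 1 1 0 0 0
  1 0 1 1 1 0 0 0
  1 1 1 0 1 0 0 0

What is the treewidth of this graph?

A width-4 tree decomposition is:
Bags: B1 = {0, 2, 3, 4, 6}  B2 = {0, 2, 3, 4, 5}  B3 = {0, 1, 2, 4, 5}  B4 = {0, 1, 2, 4, 7}
Tree: B1–B2, B2–B3, B3–B4
Every bag has size at most 5, so the width is 5 − 1 = 4 and tw(G) ≤ 4. On the other hand G contains the 5-clique {0, 1, 2, 4, 5}. A clique must lie in a single bag of any decomposition, so no decomposition can have width below 4. Combining the bounds, tw(G) = 4.

4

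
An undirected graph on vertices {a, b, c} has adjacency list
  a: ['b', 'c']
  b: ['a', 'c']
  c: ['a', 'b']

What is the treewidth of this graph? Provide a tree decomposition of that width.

A single bag containing all 3 vertices is trivially a valid decomposition of width 2. For the lower bound, the 3 vertices {a, b, c} are pairwise adjacent, and any tree decomposition puts a clique entirely inside one bag — forcing width ≥ 2. Hence tw(G) = 2 exactly.

Treewidth 2.
One such decomposition:
Bags: B1 = {a, b, c}
Tree: (single bag)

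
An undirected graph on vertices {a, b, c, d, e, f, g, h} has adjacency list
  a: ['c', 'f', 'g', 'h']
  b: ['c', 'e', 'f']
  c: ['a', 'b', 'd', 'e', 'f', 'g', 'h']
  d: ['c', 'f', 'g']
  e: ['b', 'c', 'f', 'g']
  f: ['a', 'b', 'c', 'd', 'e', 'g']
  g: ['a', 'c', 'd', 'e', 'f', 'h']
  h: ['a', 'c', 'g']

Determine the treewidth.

A width-3 tree decomposition is:
Bags: B1 = {a, c, f, g}  B2 = {c, d, f, g}  B3 = {c, e, f, g}  B4 = {a, c, g, h}  B5 = {b, c, e, f}
Tree: B1–B2, B2–B3, B1–B4, B3–B5
The largest bag has 4 vertices, giving width 3; this decomposition certifies tw(G) ≤ 3. Conversely, {a, c, g, h} is a clique of size 4, and the vertices of any clique must share a bag in every tree decomposition; so some bag has ≥ 4 vertices and tw(G) ≥ 3. The upper and lower bounds meet at 3, so that is the treewidth.

3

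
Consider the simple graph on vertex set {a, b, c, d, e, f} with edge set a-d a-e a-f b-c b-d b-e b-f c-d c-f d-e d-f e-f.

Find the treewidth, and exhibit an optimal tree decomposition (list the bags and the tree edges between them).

Treewidth 3.
Bags: B1 = {a, d, e, f}  B2 = {b, d, e, f}  B3 = {b, c, d, f}
Tree: B1–B2, B2–B3

The largest bag has 4 vertices, giving width 3; this decomposition certifies tw(G) ≤ 3. Conversely, {a, d, e, f} is a clique of size 4, and the vertices of any clique must share a bag in every tree decomposition; so some bag has ≥ 4 vertices and tw(G) ≥ 3. The upper and lower bounds meet at 3, so that is the treewidth.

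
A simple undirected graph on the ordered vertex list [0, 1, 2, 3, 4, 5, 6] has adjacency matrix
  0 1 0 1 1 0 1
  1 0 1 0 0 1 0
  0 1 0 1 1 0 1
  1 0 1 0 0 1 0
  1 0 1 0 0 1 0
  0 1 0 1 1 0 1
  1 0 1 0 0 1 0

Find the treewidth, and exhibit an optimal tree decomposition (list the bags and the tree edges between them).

Treewidth 3.
One optimal decomposition is:
Bags: B1 = {0, 2, 5, 6}  B2 = {0, 2, 3, 5}  B3 = {0, 1, 2, 5}  B4 = {0, 2, 4, 5}
Tree: B1–B2, B2–B3, B3–B4

Every bag has size at most 4, so the width is 4 − 1 = 3 and tw(G) ≤ 3. For the lower bound: the 4 vertex sets {2,6}, {0,3}, {5}, {1} are disjoint, each induces a connected subgraph, and every pair is joined by at least one edge of G. Contracting each set to a single vertex therefore yields K_{4} as a minor, and since treewidth is minor-monotone, tw(G) ≥ tw(K_{4}) = 3. Therefore the treewidth is 3.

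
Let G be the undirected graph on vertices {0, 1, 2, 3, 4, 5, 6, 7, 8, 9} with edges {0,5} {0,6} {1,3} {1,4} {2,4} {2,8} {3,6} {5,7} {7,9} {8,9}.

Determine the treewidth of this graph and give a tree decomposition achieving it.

Each bag holds 3 vertices, so the decomposition has width 2, which upper-bounds the treewidth. Since 3–6–0–5–7–9–8–2–4–1–3 is a cycle in G, G is not acyclic. Forests are exactly the graphs of treewidth ≤ 1, so tw(G) ≥ 2. Combining the bounds, tw(G) = 2.

Treewidth 2.
One such decomposition:
Bags: B1 = {0, 3, 6}  B2 = {0, 3, 5}  B3 = {3, 5, 7}  B4 = {3, 7, 9}  B5 = {3, 8, 9}  B6 = {2, 3, 8}  B7 = {2, 3, 4}  B8 = {1, 3, 4}
Tree: B1–B2, B2–B3, B3–B4, B4–B5, B5–B6, B6–B7, B7–B8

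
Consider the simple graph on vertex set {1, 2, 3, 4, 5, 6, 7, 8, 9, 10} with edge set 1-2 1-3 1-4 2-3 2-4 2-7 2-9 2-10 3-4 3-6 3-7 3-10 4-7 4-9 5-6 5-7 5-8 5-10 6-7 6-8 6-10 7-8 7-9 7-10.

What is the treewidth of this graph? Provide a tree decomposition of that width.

The largest bag has 4 vertices, giving width 3; this decomposition certifies tw(G) ≤ 3. For the lower bound, the 4 vertices {1, 2, 3, 4} are pairwise adjacent, and any tree decomposition puts a clique entirely inside one bag — forcing width ≥ 3. Therefore the treewidth is 3.

Treewidth 3.
Bags: B1 = {2, 3, 7, 10}  B2 = {3, 6, 7, 10}  B3 = {2, 3, 4, 7}  B4 = {2, 4, 7, 9}  B5 = {5, 6, 7, 10}  B6 = {5, 6, 7, 8}  B7 = {1, 2, 3, 4}
Tree: B1–B2, B1–B3, B3–B4, B2–B5, B5–B6, B3–B7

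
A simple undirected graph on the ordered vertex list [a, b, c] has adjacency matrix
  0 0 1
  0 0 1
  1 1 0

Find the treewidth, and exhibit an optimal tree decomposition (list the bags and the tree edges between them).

Treewidth 1.
One such decomposition:
Bags: B1 = {b, c}  B2 = {a, c}
Tree: B1–B2

Each bag holds 2 vertices, so the decomposition has width 1, which upper-bounds the treewidth. Any graph with an edge has treewidth ≥ 1, and G has the edge b–c. The upper and lower bounds meet at 1, so that is the treewidth.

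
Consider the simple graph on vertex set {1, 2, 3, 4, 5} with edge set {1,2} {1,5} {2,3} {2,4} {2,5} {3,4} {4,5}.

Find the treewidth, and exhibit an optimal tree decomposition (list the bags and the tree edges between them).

Each bag holds 3 vertices, so the decomposition has width 2, which upper-bounds the treewidth. For the lower bound, the 3 vertices {1, 2, 5} are pairwise adjacent, and any tree decomposition puts a clique entirely inside one bag — forcing width ≥ 2. Combining the bounds, tw(G) = 2.

Treewidth 2.
Bags: B1 = {2, 4, 5}  B2 = {2, 3, 4}  B3 = {1, 2, 5}
Tree: B1–B2, B1–B3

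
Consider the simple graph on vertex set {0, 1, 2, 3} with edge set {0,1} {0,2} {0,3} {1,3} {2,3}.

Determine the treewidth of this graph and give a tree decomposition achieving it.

Treewidth 2.
One such decomposition:
Bags: B1 = {0, 2, 3}  B2 = {0, 1, 3}
Tree: B1–B2

Every bag has size at most 3, so the width is 3 − 1 = 2 and tw(G) ≤ 2. Conversely, {0, 1, 3} is a clique of size 3, and the vertices of any clique must share a bag in every tree decomposition; so some bag has ≥ 3 vertices and tw(G) ≥ 2. Hence tw(G) = 2 exactly.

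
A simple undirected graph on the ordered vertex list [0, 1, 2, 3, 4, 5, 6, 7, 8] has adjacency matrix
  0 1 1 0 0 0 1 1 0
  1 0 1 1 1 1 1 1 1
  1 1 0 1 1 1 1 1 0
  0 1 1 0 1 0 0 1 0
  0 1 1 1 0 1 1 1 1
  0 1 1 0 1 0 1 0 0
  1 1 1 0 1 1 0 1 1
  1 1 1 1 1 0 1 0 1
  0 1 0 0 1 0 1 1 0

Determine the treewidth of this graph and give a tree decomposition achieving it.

The largest bag has 5 vertices, giving width 4; this decomposition certifies tw(G) ≤ 4. On the other hand G contains the 5-clique {1, 4, 6, 7, 8}. A clique must lie in a single bag of any decomposition, so no decomposition can have width below 4. Combining the bounds, tw(G) = 4.

Treewidth 4.
One such decomposition:
Bags: B1 = {0, 1, 2, 6, 7}  B2 = {1, 2, 4, 6, 7}  B3 = {1, 2, 4, 5, 6}  B4 = {1, 2, 3, 4, 7}  B5 = {1, 4, 6, 7, 8}
Tree: B1–B2, B2–B3, B2–B4, B2–B5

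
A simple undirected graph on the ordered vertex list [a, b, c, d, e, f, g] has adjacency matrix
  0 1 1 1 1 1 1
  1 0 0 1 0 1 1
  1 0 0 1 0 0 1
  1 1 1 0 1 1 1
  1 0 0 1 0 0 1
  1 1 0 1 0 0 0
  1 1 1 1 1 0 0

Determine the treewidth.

3

A width-3 tree decomposition is:
Bags: B1 = {a, b, d, g}  B2 = {a, c, d, g}  B3 = {a, d, e, g}  B4 = {a, b, d, f}
Tree: B1–B2, B2–B3, B1–B4
Every bag has size at most 4, so the width is 4 − 1 = 3 and tw(G) ≤ 3. For the lower bound, the 4 vertices {a, d, e, g} are pairwise adjacent, and any tree decomposition puts a clique entirely inside one bag — forcing width ≥ 3. The upper and lower bounds meet at 3, so that is the treewidth.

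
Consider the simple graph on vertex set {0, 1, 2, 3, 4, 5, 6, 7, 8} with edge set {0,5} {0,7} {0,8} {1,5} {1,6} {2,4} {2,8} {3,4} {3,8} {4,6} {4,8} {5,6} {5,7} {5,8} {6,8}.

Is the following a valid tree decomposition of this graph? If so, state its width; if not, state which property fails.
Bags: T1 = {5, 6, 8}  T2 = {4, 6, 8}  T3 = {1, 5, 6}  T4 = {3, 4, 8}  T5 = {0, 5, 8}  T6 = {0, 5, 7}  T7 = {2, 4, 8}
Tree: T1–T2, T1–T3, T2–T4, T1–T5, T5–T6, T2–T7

Yes; width 2.

Checking the three conditions: (i) the bags cover all of {0, 1, 2, 3, 4, 5, 6, 7, 8}; (ii) for each edge, some bag contains both endpoints; (iii) the bags containing any fixed vertex form a subtree. All hold, so the decomposition is valid with width 3 − 1 = 2.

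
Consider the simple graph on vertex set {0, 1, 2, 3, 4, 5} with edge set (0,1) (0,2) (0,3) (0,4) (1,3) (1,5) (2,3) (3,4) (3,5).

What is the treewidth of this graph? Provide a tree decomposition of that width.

Treewidth 2.
Bags: B1 = {1, 3, 5}  B2 = {0, 1, 3}  B3 = {0, 2, 3}  B4 = {0, 3, 4}
Tree: B1–B2, B2–B3, B2–B4

Each bag holds 3 vertices, so the decomposition has width 2, which upper-bounds the treewidth. Conversely, {0, 1, 3} is a clique of size 3, and the vertices of any clique must share a bag in every tree decomposition; so some bag has ≥ 3 vertices and tw(G) ≥ 2. Therefore the treewidth is 2.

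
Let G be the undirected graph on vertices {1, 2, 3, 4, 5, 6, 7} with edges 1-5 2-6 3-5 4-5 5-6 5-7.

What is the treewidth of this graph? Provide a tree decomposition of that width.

Treewidth 1.
One such decomposition:
Bags: B1 = {4, 5}  B2 = {3, 5}  B3 = {5, 6}  B4 = {2, 6}  B5 = {1, 5}  B6 = {5, 7}
Tree: B1–B2, B1–B3, B3–B4, B1–B5, B1–B6

Each bag holds 2 vertices, so the decomposition has width 1, which upper-bounds the treewidth. Any graph with an edge has treewidth ≥ 1, and G has the edge 4–5. Hence tw(G) = 1 exactly.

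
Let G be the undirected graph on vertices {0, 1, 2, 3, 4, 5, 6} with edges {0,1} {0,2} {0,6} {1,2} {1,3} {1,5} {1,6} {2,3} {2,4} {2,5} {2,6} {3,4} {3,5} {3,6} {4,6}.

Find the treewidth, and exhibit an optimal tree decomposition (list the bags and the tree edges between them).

Treewidth 3.
Bags: B1 = {0, 1, 2, 6}  B2 = {1, 2, 3, 6}  B3 = {2, 3, 4, 6}  B4 = {1, 2, 3, 5}
Tree: B1–B2, B2–B3, B2–B4

Each bag holds 4 vertices, so the decomposition has width 3, which upper-bounds the treewidth. On the other hand G contains the 4-clique {0, 1, 2, 6}. A clique must lie in a single bag of any decomposition, so no decomposition can have width below 3. Therefore the treewidth is 3.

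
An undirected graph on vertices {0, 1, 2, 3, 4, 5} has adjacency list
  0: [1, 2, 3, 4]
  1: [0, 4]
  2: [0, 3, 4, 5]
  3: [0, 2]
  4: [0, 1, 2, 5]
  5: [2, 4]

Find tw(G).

A width-2 tree decomposition is:
Bags: B1 = {0, 2, 3}  B2 = {0, 2, 4}  B3 = {0, 1, 4}  B4 = {2, 4, 5}
Tree: B1–B2, B2–B3, B2–B4
Each bag holds 3 vertices, so the decomposition has width 2, which upper-bounds the treewidth. Conversely, {0, 1, 4} is a clique of size 3, and the vertices of any clique must share a bag in every tree decomposition; so some bag has ≥ 3 vertices and tw(G) ≥ 2. The upper and lower bounds meet at 2, so that is the treewidth.

2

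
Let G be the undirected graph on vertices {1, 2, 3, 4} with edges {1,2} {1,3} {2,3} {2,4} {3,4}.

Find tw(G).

2

A width-2 tree decomposition is:
Bags: B1 = {1, 2, 3}  B2 = {2, 3, 4}
Tree: B1–B2
The largest bag has 3 vertices, giving width 2; this decomposition certifies tw(G) ≤ 2. On the other hand G contains the 3-clique {1, 2, 3}. A clique must lie in a single bag of any decomposition, so no decomposition can have width below 2. Hence tw(G) = 2 exactly.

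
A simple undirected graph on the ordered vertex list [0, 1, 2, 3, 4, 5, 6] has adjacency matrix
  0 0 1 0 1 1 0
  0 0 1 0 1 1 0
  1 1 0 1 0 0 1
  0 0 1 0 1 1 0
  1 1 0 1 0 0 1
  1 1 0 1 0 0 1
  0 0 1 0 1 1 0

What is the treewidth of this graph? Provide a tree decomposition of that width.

Treewidth 3.
One optimal decomposition is:
Bags: B1 = {2, 3, 4, 5}  B2 = {1, 2, 4, 5}  B3 = {0, 2, 4, 5}  B4 = {2, 4, 5, 6}
Tree: B1–B2, B2–B3, B3–B4

Every bag has size at most 4, so the width is 4 − 1 = 3 and tw(G) ≤ 3. For the lower bound: the 4 vertex sets {3,5}, {1,2}, {4}, {0} are disjoint, each induces a connected subgraph, and every pair is joined by at least one edge of G. Contracting each set to a single vertex therefore yields K_{4} as a minor, and since treewidth is minor-monotone, tw(G) ≥ tw(K_{4}) = 3. The upper and lower bounds meet at 3, so that is the treewidth.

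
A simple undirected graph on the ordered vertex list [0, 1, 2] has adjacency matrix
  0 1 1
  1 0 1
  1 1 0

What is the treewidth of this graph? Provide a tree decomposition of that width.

Treewidth 2.
Bags: B1 = {0, 1, 2}
Tree: (single bag)

With just one bag of size 3, the width is 3 − 1 = 2, so tw(G) ≤ 2. On the other hand G contains the 3-clique {0, 1, 2}. A clique must lie in a single bag of any decomposition, so no decomposition can have width below 2. The upper and lower bounds meet at 2, so that is the treewidth.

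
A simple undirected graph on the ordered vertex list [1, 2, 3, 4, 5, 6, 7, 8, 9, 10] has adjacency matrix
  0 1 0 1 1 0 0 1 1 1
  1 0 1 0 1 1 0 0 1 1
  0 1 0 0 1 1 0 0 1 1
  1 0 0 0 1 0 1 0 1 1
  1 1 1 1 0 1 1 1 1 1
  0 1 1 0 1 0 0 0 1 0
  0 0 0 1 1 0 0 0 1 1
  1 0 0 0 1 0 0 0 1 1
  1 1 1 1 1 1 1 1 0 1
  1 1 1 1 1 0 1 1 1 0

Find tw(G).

A width-4 tree decomposition is:
Bags: B1 = {1, 2, 5, 9, 10}  B2 = {1, 4, 5, 9, 10}  B3 = {4, 5, 7, 9, 10}  B4 = {1, 5, 8, 9, 10}  B5 = {2, 3, 5, 9, 10}  B6 = {2, 3, 5, 6, 9}
Tree: B1–B2, B2–B3, B2–B4, B1–B5, B5–B6
Each bag holds 5 vertices, so the decomposition has width 4, which upper-bounds the treewidth. Conversely, {1, 5, 8, 9, 10} is a clique of size 5, and the vertices of any clique must share a bag in every tree decomposition; so some bag has ≥ 5 vertices and tw(G) ≥ 4. The upper and lower bounds meet at 4, so that is the treewidth.

4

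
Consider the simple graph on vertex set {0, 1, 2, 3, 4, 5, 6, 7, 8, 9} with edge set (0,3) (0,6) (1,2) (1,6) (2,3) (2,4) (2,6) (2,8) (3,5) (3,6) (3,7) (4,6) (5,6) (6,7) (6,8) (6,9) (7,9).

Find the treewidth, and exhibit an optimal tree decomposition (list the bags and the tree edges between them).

Every bag has size at most 3, so the width is 3 − 1 = 2 and tw(G) ≤ 2. On the other hand G contains the 3-clique {0, 3, 6}. A clique must lie in a single bag of any decomposition, so no decomposition can have width below 2. Therefore the treewidth is 2.

Treewidth 2.
Bags: B1 = {3, 6, 7}  B2 = {3, 5, 6}  B3 = {0, 3, 6}  B4 = {2, 3, 6}  B5 = {6, 7, 9}  B6 = {2, 4, 6}  B7 = {1, 2, 6}  B8 = {2, 6, 8}
Tree: B1–B2, B1–B3, B1–B4, B1–B5, B4–B6, B4–B7, B7–B8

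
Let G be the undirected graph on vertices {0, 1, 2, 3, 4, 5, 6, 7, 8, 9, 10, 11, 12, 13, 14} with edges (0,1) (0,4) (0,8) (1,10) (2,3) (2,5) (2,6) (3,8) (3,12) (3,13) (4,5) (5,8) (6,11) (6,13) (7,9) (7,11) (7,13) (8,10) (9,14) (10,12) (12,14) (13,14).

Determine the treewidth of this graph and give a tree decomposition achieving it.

The largest bag has 4 vertices, giving width 3; this decomposition certifies tw(G) ≤ 3. For the lower bound: the 4 vertex sets {0,1,4}, {10}, {8}, {2,3,5,12} are disjoint, each induces a connected subgraph, and every pair is joined by at least one edge of G. Contracting each set to a single vertex therefore yields K_{4} as a minor, and since treewidth is minor-monotone, tw(G) ≥ tw(K_{4}) = 3. The upper and lower bounds meet at 3, so that is the treewidth.

Treewidth 3.
One optimal decomposition is:
Bags: B1 = {0, 1, 4, 10}  B2 = {0, 4, 8, 10}  B3 = {4, 5, 8, 10}  B4 = {5, 8, 10, 12}  B5 = {3, 5, 8, 12}  B6 = {2, 3, 5, 12}  B7 = {2, 3, 12, 14}  B8 = {2, 3, 13, 14}  B9 = {2, 6, 13, 14}  B10 = {6, 9, 13, 14}  B11 = {6, 7, 9, 13}  B12 = {6, 7, 9, 11}
Tree: B1–B2, B2–B3, B3–B4, B4–B5, B5–B6, B6–B7, B7–B8, B8–B9, B9–B10, B10–B11, B11–B12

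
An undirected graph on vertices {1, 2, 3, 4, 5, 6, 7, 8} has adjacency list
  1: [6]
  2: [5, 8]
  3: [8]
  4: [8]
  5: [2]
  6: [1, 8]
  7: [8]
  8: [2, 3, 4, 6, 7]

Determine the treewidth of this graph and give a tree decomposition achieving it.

Each bag holds 2 vertices, so the decomposition has width 1, which upper-bounds the treewidth. G has an edge, so its treewidth is at least 1. Hence tw(G) = 1 exactly.

Treewidth 1.
Bags: B1 = {2, 8}  B2 = {6, 8}  B3 = {4, 8}  B4 = {3, 8}  B5 = {1, 6}  B6 = {7, 8}  B7 = {2, 5}
Tree: B1–B2, B2–B3, B3–B4, B2–B5, B1–B6, B1–B7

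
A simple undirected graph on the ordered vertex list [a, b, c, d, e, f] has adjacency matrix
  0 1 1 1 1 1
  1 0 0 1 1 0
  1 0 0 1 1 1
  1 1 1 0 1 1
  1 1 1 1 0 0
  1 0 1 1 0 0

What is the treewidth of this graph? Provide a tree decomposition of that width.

Treewidth 3.
One optimal decomposition is:
Bags: B1 = {a, c, d, f}  B2 = {a, c, d, e}  B3 = {a, b, d, e}
Tree: B1–B2, B2–B3

Each bag holds 4 vertices, so the decomposition has width 3, which upper-bounds the treewidth. On the other hand G contains the 4-clique {a, c, d, e}. A clique must lie in a single bag of any decomposition, so no decomposition can have width below 3. Combining the bounds, tw(G) = 3.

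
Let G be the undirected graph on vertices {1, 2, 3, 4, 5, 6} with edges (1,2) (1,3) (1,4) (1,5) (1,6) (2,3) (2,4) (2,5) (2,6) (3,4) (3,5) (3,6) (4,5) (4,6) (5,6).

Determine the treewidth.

5

A width-5 tree decomposition is:
Bags: B1 = {1, 2, 3, 4, 5, 6}
Tree: (single bag)
With just one bag of size 6, the width is 6 − 1 = 5, so tw(G) ≤ 5. On the other hand G contains the 6-clique {1, 2, 3, 4, 5, 6}. A clique must lie in a single bag of any decomposition, so no decomposition can have width below 5. Combining the bounds, tw(G) = 5.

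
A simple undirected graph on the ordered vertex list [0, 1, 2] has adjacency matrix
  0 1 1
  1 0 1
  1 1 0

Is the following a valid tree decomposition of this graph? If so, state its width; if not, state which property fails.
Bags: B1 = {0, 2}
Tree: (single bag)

No — vertex 1 appears in no bag.

A tree decomposition must satisfy three properties: every vertex lies in some bag; for every edge, both endpoints lie together in some bag; and for every vertex, the bags containing it form a connected subtree. Here vertex 1 appears in no bag, so the decomposition is invalid.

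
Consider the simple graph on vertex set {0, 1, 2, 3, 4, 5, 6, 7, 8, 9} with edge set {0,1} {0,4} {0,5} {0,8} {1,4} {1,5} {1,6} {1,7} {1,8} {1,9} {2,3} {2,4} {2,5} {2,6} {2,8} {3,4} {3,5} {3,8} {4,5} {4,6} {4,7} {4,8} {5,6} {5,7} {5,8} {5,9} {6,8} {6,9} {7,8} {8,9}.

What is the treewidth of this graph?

4

A width-4 tree decomposition is:
Bags: B1 = {1, 5, 6, 8, 9}  B2 = {1, 4, 5, 6, 8}  B3 = {2, 4, 5, 6, 8}  B4 = {1, 4, 5, 7, 8}  B5 = {0, 1, 4, 5, 8}  B6 = {2, 3, 4, 5, 8}
Tree: B1–B2, B2–B3, B2–B4, B4–B5, B3–B6
Each bag holds 5 vertices, so the decomposition has width 4, which upper-bounds the treewidth. Conversely, {1, 5, 6, 8, 9} is a clique of size 5, and the vertices of any clique must share a bag in every tree decomposition; so some bag has ≥ 5 vertices and tw(G) ≥ 4. Hence tw(G) = 4 exactly.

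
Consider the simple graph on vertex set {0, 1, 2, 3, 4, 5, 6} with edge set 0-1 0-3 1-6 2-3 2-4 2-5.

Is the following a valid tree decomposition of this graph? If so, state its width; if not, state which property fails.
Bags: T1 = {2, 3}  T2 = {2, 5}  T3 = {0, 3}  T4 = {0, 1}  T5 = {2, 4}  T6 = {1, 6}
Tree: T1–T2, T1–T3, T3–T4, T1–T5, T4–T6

Yes; width 1.

Checking the three conditions: (i) the bags cover all of {0, 1, 2, 3, 4, 5, 6}; (ii) for each edge, some bag contains both endpoints; (iii) the bags containing any fixed vertex form a subtree. All hold, so the decomposition is valid with width 2 − 1 = 1.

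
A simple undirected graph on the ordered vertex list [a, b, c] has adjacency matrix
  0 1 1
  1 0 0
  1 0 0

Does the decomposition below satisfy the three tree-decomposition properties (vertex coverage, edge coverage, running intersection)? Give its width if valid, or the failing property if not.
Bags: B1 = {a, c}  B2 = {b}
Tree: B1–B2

A tree decomposition must satisfy three properties: every vertex lies in some bag; for every edge, both endpoints lie together in some bag; and for every vertex, the bags containing it form a connected subtree. Here edge (a,b) lies in no bag, so the decomposition is invalid.

No — edge (a,b) lies in no bag.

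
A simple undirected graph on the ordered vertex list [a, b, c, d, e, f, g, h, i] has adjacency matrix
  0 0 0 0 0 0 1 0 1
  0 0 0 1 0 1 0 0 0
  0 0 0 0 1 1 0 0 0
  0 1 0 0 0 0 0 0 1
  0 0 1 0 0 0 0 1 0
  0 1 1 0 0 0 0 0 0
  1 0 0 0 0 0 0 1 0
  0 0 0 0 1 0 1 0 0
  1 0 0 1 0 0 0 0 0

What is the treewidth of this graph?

2

A width-2 tree decomposition is:
Bags: B1 = {a, g, h}  B2 = {a, h, i}  B3 = {d, h, i}  B4 = {b, d, h}  B5 = {b, f, h}  B6 = {c, f, h}  B7 = {c, e, h}
Tree: B1–B2, B2–B3, B3–B4, B4–B5, B5–B6, B6–B7
Every bag has size at most 3, so the width is 3 − 1 = 2 and tw(G) ≤ 2. Since h–g–a–i–d–b–f–c–e–h is a cycle in G, G is not acyclic. Forests are exactly the graphs of treewidth ≤ 1, so tw(G) ≥ 2. Combining the bounds, tw(G) = 2.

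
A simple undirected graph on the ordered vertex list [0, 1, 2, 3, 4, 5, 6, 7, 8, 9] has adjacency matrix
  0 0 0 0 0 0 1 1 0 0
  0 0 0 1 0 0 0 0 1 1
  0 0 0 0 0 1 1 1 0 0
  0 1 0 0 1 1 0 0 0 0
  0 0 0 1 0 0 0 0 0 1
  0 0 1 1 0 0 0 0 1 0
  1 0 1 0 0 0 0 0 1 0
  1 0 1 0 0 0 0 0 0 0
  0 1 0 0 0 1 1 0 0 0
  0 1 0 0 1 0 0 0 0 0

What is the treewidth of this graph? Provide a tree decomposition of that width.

Treewidth 2.
One optimal decomposition is:
Bags: B1 = {3, 4, 9}  B2 = {1, 3, 9}  B3 = {1, 3, 5}  B4 = {1, 5, 8}  B5 = {2, 5, 8}  B6 = {2, 6, 8}  B7 = {2, 6, 7}  B8 = {0, 6, 7}
Tree: B1–B2, B2–B3, B3–B4, B4–B5, B5–B6, B6–B7, B7–B8

The largest bag has 3 vertices, giving width 2; this decomposition certifies tw(G) ≤ 2. Since 4–9–1–3–4 is a cycle in G, G is not acyclic. Forests are exactly the graphs of treewidth ≤ 1, so tw(G) ≥ 2. Combining the bounds, tw(G) = 2.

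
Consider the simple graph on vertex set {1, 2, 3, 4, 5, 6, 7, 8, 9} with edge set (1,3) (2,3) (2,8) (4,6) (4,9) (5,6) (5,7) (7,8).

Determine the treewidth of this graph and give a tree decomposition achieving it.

Treewidth 1.
Bags: B1 = {4, 9}  B2 = {4, 6}  B3 = {5, 6}  B4 = {5, 7}  B5 = {7, 8}  B6 = {2, 8}  B7 = {2, 3}  B8 = {1, 3}
Tree: B1–B2, B2–B3, B3–B4, B4–B5, B5–B6, B6–B7, B7–B8

Every bag has size at most 2, so the width is 2 − 1 = 1 and tw(G) ≤ 1. Any graph with an edge has treewidth ≥ 1, and G has the edge 9–4. Combining the bounds, tw(G) = 1.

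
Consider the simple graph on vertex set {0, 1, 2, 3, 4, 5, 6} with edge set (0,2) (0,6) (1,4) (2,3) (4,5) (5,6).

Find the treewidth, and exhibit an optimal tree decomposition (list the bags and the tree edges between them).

Treewidth 1.
One optimal decomposition is:
Bags: B1 = {1, 4}  B2 = {4, 5}  B3 = {5, 6}  B4 = {0, 6}  B5 = {0, 2}  B6 = {2, 3}
Tree: B1–B2, B2–B3, B3–B4, B4–B5, B5–B6

Each bag holds 2 vertices, so the decomposition has width 1, which upper-bounds the treewidth. G has an edge, so its treewidth is at least 1. Hence tw(G) = 1 exactly.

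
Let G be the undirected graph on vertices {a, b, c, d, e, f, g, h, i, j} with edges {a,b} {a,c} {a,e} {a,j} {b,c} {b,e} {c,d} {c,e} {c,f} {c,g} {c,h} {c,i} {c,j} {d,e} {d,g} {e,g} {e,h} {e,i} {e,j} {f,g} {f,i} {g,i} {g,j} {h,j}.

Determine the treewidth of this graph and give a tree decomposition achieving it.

Every bag has size at most 4, so the width is 4 − 1 = 3 and tw(G) ≤ 3. Conversely, {c, d, e, g} is a clique of size 4, and the vertices of any clique must share a bag in every tree decomposition; so some bag has ≥ 4 vertices and tw(G) ≥ 3. Hence tw(G) = 3 exactly.

Treewidth 3.
Bags: B1 = {c, e, h, j}  B2 = {c, e, g, j}  B3 = {c, e, g, i}  B4 = {c, f, g, i}  B5 = {a, c, e, j}  B6 = {a, b, c, e}  B7 = {c, d, e, g}
Tree: B1–B2, B2–B3, B3–B4, B2–B5, B5–B6, B2–B7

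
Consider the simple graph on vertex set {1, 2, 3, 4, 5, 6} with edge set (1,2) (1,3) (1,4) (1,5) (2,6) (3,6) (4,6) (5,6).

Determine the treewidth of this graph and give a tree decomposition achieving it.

Treewidth 2.
One optimal decomposition is:
Bags: B1 = {1, 2, 6}  B2 = {1, 4, 6}  B3 = {1, 3, 6}  B4 = {1, 5, 6}
Tree: B1–B2, B2–B3, B3–B4

The largest bag has 3 vertices, giving width 2; this decomposition certifies tw(G) ≤ 2. For the lower bound, G contains the cycle 6–2–1–4–6, so G is not a forest; only forests have treewidth ≤ 1, hence tw(G) ≥ 2. Hence tw(G) = 2 exactly.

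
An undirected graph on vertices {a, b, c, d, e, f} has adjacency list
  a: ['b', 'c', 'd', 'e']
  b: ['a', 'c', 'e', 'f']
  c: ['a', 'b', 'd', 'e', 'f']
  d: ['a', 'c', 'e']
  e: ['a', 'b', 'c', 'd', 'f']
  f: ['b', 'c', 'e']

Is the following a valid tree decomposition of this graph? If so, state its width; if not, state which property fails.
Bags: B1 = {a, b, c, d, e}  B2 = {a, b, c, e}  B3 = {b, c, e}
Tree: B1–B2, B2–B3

A tree decomposition must satisfy three properties: every vertex lies in some bag; for every edge, both endpoints lie together in some bag; and for every vertex, the bags containing it form a connected subtree. Here vertex f appears in no bag, so the decomposition is invalid.

No — vertex f appears in no bag.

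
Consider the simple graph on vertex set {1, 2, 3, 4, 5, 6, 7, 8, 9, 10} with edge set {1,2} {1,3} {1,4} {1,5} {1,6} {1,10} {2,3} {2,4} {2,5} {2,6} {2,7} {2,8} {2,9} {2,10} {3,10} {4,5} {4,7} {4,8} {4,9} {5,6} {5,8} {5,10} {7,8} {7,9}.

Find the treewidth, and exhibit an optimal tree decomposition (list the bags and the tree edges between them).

Each bag holds 4 vertices, so the decomposition has width 3, which upper-bounds the treewidth. On the other hand G contains the 4-clique {2, 4, 5, 8}. A clique must lie in a single bag of any decomposition, so no decomposition can have width below 3. Combining the bounds, tw(G) = 3.

Treewidth 3.
Bags: B1 = {1, 2, 5, 10}  B2 = {1, 2, 4, 5}  B3 = {1, 2, 5, 6}  B4 = {1, 2, 3, 10}  B5 = {2, 4, 5, 8}  B6 = {2, 4, 7, 8}  B7 = {2, 4, 7, 9}
Tree: B1–B2, B2–B3, B1–B4, B2–B5, B5–B6, B6–B7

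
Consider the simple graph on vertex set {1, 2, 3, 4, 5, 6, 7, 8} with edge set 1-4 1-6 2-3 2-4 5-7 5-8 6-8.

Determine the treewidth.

1

A width-1 tree decomposition is:
Bags: B1 = {2, 3}  B2 = {2, 4}  B3 = {1, 4}  B4 = {1, 6}  B5 = {6, 8}  B6 = {5, 8}  B7 = {5, 7}
Tree: B1–B2, B2–B3, B3–B4, B4–B5, B5–B6, B6–B7
Each bag holds 2 vertices, so the decomposition has width 1, which upper-bounds the treewidth. G has an edge, so its treewidth is at least 1. The upper and lower bounds meet at 1, so that is the treewidth.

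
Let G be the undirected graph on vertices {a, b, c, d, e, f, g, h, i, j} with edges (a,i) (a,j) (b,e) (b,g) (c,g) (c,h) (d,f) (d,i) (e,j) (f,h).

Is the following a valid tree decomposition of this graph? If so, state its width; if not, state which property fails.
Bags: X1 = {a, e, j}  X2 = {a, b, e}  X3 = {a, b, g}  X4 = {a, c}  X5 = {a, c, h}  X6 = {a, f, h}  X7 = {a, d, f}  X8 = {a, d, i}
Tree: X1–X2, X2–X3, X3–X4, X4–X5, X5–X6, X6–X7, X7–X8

A tree decomposition must satisfy three properties: every vertex lies in some bag; for every edge, both endpoints lie together in some bag; and for every vertex, the bags containing it form a connected subtree. Here edge (g,c) lies in no bag, so the decomposition is invalid.

No — edge (g,c) lies in no bag.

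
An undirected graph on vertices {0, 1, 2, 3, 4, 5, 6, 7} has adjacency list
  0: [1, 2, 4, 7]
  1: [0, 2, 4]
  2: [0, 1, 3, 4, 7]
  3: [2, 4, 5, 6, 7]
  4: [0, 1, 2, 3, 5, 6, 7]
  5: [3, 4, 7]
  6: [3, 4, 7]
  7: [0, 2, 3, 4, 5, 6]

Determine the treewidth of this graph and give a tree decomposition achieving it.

The largest bag has 4 vertices, giving width 3; this decomposition certifies tw(G) ≤ 3. For the lower bound, the 4 vertices {0, 1, 2, 4} are pairwise adjacent, and any tree decomposition puts a clique entirely inside one bag — forcing width ≥ 3. Combining the bounds, tw(G) = 3.

Treewidth 3.
One such decomposition:
Bags: B1 = {2, 3, 4, 7}  B2 = {0, 2, 4, 7}  B3 = {3, 4, 5, 7}  B4 = {0, 1, 2, 4}  B5 = {3, 4, 6, 7}
Tree: B1–B2, B1–B3, B2–B4, B1–B5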